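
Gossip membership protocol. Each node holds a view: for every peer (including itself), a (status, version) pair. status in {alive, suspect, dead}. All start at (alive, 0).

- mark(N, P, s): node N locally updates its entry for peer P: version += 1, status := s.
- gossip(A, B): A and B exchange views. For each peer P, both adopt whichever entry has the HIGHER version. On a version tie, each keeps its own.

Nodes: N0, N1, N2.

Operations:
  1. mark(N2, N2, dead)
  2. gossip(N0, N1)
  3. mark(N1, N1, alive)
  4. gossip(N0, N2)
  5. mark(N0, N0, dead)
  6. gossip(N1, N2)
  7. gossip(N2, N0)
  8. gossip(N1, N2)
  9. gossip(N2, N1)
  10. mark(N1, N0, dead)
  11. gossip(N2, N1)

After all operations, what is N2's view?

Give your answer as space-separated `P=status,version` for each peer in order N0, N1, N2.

Op 1: N2 marks N2=dead -> (dead,v1)
Op 2: gossip N0<->N1 -> N0.N0=(alive,v0) N0.N1=(alive,v0) N0.N2=(alive,v0) | N1.N0=(alive,v0) N1.N1=(alive,v0) N1.N2=(alive,v0)
Op 3: N1 marks N1=alive -> (alive,v1)
Op 4: gossip N0<->N2 -> N0.N0=(alive,v0) N0.N1=(alive,v0) N0.N2=(dead,v1) | N2.N0=(alive,v0) N2.N1=(alive,v0) N2.N2=(dead,v1)
Op 5: N0 marks N0=dead -> (dead,v1)
Op 6: gossip N1<->N2 -> N1.N0=(alive,v0) N1.N1=(alive,v1) N1.N2=(dead,v1) | N2.N0=(alive,v0) N2.N1=(alive,v1) N2.N2=(dead,v1)
Op 7: gossip N2<->N0 -> N2.N0=(dead,v1) N2.N1=(alive,v1) N2.N2=(dead,v1) | N0.N0=(dead,v1) N0.N1=(alive,v1) N0.N2=(dead,v1)
Op 8: gossip N1<->N2 -> N1.N0=(dead,v1) N1.N1=(alive,v1) N1.N2=(dead,v1) | N2.N0=(dead,v1) N2.N1=(alive,v1) N2.N2=(dead,v1)
Op 9: gossip N2<->N1 -> N2.N0=(dead,v1) N2.N1=(alive,v1) N2.N2=(dead,v1) | N1.N0=(dead,v1) N1.N1=(alive,v1) N1.N2=(dead,v1)
Op 10: N1 marks N0=dead -> (dead,v2)
Op 11: gossip N2<->N1 -> N2.N0=(dead,v2) N2.N1=(alive,v1) N2.N2=(dead,v1) | N1.N0=(dead,v2) N1.N1=(alive,v1) N1.N2=(dead,v1)

Answer: N0=dead,2 N1=alive,1 N2=dead,1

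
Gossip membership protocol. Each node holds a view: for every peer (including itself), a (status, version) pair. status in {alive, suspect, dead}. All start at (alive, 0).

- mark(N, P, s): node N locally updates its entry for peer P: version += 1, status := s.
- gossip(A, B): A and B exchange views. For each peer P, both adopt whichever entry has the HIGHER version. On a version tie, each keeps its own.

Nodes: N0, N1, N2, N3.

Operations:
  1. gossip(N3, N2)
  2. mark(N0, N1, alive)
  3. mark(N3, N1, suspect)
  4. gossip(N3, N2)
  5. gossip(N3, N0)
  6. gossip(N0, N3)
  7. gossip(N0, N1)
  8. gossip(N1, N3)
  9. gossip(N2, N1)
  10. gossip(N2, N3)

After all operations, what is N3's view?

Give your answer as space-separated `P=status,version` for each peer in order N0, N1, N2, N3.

Op 1: gossip N3<->N2 -> N3.N0=(alive,v0) N3.N1=(alive,v0) N3.N2=(alive,v0) N3.N3=(alive,v0) | N2.N0=(alive,v0) N2.N1=(alive,v0) N2.N2=(alive,v0) N2.N3=(alive,v0)
Op 2: N0 marks N1=alive -> (alive,v1)
Op 3: N3 marks N1=suspect -> (suspect,v1)
Op 4: gossip N3<->N2 -> N3.N0=(alive,v0) N3.N1=(suspect,v1) N3.N2=(alive,v0) N3.N3=(alive,v0) | N2.N0=(alive,v0) N2.N1=(suspect,v1) N2.N2=(alive,v0) N2.N3=(alive,v0)
Op 5: gossip N3<->N0 -> N3.N0=(alive,v0) N3.N1=(suspect,v1) N3.N2=(alive,v0) N3.N3=(alive,v0) | N0.N0=(alive,v0) N0.N1=(alive,v1) N0.N2=(alive,v0) N0.N3=(alive,v0)
Op 6: gossip N0<->N3 -> N0.N0=(alive,v0) N0.N1=(alive,v1) N0.N2=(alive,v0) N0.N3=(alive,v0) | N3.N0=(alive,v0) N3.N1=(suspect,v1) N3.N2=(alive,v0) N3.N3=(alive,v0)
Op 7: gossip N0<->N1 -> N0.N0=(alive,v0) N0.N1=(alive,v1) N0.N2=(alive,v0) N0.N3=(alive,v0) | N1.N0=(alive,v0) N1.N1=(alive,v1) N1.N2=(alive,v0) N1.N3=(alive,v0)
Op 8: gossip N1<->N3 -> N1.N0=(alive,v0) N1.N1=(alive,v1) N1.N2=(alive,v0) N1.N3=(alive,v0) | N3.N0=(alive,v0) N3.N1=(suspect,v1) N3.N2=(alive,v0) N3.N3=(alive,v0)
Op 9: gossip N2<->N1 -> N2.N0=(alive,v0) N2.N1=(suspect,v1) N2.N2=(alive,v0) N2.N3=(alive,v0) | N1.N0=(alive,v0) N1.N1=(alive,v1) N1.N2=(alive,v0) N1.N3=(alive,v0)
Op 10: gossip N2<->N3 -> N2.N0=(alive,v0) N2.N1=(suspect,v1) N2.N2=(alive,v0) N2.N3=(alive,v0) | N3.N0=(alive,v0) N3.N1=(suspect,v1) N3.N2=(alive,v0) N3.N3=(alive,v0)

Answer: N0=alive,0 N1=suspect,1 N2=alive,0 N3=alive,0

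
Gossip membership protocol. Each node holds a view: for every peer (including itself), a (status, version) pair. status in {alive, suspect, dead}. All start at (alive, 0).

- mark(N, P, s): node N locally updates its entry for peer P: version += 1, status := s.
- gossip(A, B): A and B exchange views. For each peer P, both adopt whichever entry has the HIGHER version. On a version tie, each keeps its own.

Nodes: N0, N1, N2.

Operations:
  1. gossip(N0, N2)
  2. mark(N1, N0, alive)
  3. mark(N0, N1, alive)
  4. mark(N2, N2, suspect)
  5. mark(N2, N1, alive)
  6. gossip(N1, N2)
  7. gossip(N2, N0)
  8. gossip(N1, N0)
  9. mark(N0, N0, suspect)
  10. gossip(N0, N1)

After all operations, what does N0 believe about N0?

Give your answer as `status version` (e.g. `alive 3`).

Answer: suspect 2

Derivation:
Op 1: gossip N0<->N2 -> N0.N0=(alive,v0) N0.N1=(alive,v0) N0.N2=(alive,v0) | N2.N0=(alive,v0) N2.N1=(alive,v0) N2.N2=(alive,v0)
Op 2: N1 marks N0=alive -> (alive,v1)
Op 3: N0 marks N1=alive -> (alive,v1)
Op 4: N2 marks N2=suspect -> (suspect,v1)
Op 5: N2 marks N1=alive -> (alive,v1)
Op 6: gossip N1<->N2 -> N1.N0=(alive,v1) N1.N1=(alive,v1) N1.N2=(suspect,v1) | N2.N0=(alive,v1) N2.N1=(alive,v1) N2.N2=(suspect,v1)
Op 7: gossip N2<->N0 -> N2.N0=(alive,v1) N2.N1=(alive,v1) N2.N2=(suspect,v1) | N0.N0=(alive,v1) N0.N1=(alive,v1) N0.N2=(suspect,v1)
Op 8: gossip N1<->N0 -> N1.N0=(alive,v1) N1.N1=(alive,v1) N1.N2=(suspect,v1) | N0.N0=(alive,v1) N0.N1=(alive,v1) N0.N2=(suspect,v1)
Op 9: N0 marks N0=suspect -> (suspect,v2)
Op 10: gossip N0<->N1 -> N0.N0=(suspect,v2) N0.N1=(alive,v1) N0.N2=(suspect,v1) | N1.N0=(suspect,v2) N1.N1=(alive,v1) N1.N2=(suspect,v1)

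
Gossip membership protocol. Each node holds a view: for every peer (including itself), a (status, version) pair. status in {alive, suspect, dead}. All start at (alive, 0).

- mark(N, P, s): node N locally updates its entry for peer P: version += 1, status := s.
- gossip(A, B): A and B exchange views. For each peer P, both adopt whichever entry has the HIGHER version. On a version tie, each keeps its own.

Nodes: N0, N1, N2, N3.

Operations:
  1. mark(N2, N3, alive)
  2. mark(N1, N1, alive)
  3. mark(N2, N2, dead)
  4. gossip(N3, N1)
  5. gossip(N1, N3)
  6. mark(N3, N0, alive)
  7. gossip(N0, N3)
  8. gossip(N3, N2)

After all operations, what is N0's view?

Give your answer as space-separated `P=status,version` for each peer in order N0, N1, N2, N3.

Answer: N0=alive,1 N1=alive,1 N2=alive,0 N3=alive,0

Derivation:
Op 1: N2 marks N3=alive -> (alive,v1)
Op 2: N1 marks N1=alive -> (alive,v1)
Op 3: N2 marks N2=dead -> (dead,v1)
Op 4: gossip N3<->N1 -> N3.N0=(alive,v0) N3.N1=(alive,v1) N3.N2=(alive,v0) N3.N3=(alive,v0) | N1.N0=(alive,v0) N1.N1=(alive,v1) N1.N2=(alive,v0) N1.N3=(alive,v0)
Op 5: gossip N1<->N3 -> N1.N0=(alive,v0) N1.N1=(alive,v1) N1.N2=(alive,v0) N1.N3=(alive,v0) | N3.N0=(alive,v0) N3.N1=(alive,v1) N3.N2=(alive,v0) N3.N3=(alive,v0)
Op 6: N3 marks N0=alive -> (alive,v1)
Op 7: gossip N0<->N3 -> N0.N0=(alive,v1) N0.N1=(alive,v1) N0.N2=(alive,v0) N0.N3=(alive,v0) | N3.N0=(alive,v1) N3.N1=(alive,v1) N3.N2=(alive,v0) N3.N3=(alive,v0)
Op 8: gossip N3<->N2 -> N3.N0=(alive,v1) N3.N1=(alive,v1) N3.N2=(dead,v1) N3.N3=(alive,v1) | N2.N0=(alive,v1) N2.N1=(alive,v1) N2.N2=(dead,v1) N2.N3=(alive,v1)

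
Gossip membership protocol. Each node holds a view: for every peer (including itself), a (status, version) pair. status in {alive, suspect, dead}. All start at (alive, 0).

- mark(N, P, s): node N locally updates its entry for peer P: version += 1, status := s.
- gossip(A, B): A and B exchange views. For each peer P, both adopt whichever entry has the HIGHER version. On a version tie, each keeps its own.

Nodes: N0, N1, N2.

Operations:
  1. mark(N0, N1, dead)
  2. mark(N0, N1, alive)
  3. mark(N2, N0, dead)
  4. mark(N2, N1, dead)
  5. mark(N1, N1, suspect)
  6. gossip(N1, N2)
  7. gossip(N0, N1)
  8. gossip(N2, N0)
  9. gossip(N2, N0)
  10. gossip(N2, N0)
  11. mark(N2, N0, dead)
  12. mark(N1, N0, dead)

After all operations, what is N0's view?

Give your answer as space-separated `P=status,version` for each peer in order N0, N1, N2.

Op 1: N0 marks N1=dead -> (dead,v1)
Op 2: N0 marks N1=alive -> (alive,v2)
Op 3: N2 marks N0=dead -> (dead,v1)
Op 4: N2 marks N1=dead -> (dead,v1)
Op 5: N1 marks N1=suspect -> (suspect,v1)
Op 6: gossip N1<->N2 -> N1.N0=(dead,v1) N1.N1=(suspect,v1) N1.N2=(alive,v0) | N2.N0=(dead,v1) N2.N1=(dead,v1) N2.N2=(alive,v0)
Op 7: gossip N0<->N1 -> N0.N0=(dead,v1) N0.N1=(alive,v2) N0.N2=(alive,v0) | N1.N0=(dead,v1) N1.N1=(alive,v2) N1.N2=(alive,v0)
Op 8: gossip N2<->N0 -> N2.N0=(dead,v1) N2.N1=(alive,v2) N2.N2=(alive,v0) | N0.N0=(dead,v1) N0.N1=(alive,v2) N0.N2=(alive,v0)
Op 9: gossip N2<->N0 -> N2.N0=(dead,v1) N2.N1=(alive,v2) N2.N2=(alive,v0) | N0.N0=(dead,v1) N0.N1=(alive,v2) N0.N2=(alive,v0)
Op 10: gossip N2<->N0 -> N2.N0=(dead,v1) N2.N1=(alive,v2) N2.N2=(alive,v0) | N0.N0=(dead,v1) N0.N1=(alive,v2) N0.N2=(alive,v0)
Op 11: N2 marks N0=dead -> (dead,v2)
Op 12: N1 marks N0=dead -> (dead,v2)

Answer: N0=dead,1 N1=alive,2 N2=alive,0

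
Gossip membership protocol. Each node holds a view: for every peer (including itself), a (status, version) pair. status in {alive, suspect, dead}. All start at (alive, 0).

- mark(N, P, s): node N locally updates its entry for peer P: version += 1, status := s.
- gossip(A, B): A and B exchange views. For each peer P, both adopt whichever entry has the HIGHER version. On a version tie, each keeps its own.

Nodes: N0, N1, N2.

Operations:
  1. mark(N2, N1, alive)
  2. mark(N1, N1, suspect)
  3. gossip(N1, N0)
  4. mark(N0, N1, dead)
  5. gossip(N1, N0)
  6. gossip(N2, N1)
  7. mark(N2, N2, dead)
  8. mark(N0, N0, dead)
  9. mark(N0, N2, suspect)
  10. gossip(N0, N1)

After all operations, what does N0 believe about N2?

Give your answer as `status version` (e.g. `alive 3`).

Answer: suspect 1

Derivation:
Op 1: N2 marks N1=alive -> (alive,v1)
Op 2: N1 marks N1=suspect -> (suspect,v1)
Op 3: gossip N1<->N0 -> N1.N0=(alive,v0) N1.N1=(suspect,v1) N1.N2=(alive,v0) | N0.N0=(alive,v0) N0.N1=(suspect,v1) N0.N2=(alive,v0)
Op 4: N0 marks N1=dead -> (dead,v2)
Op 5: gossip N1<->N0 -> N1.N0=(alive,v0) N1.N1=(dead,v2) N1.N2=(alive,v0) | N0.N0=(alive,v0) N0.N1=(dead,v2) N0.N2=(alive,v0)
Op 6: gossip N2<->N1 -> N2.N0=(alive,v0) N2.N1=(dead,v2) N2.N2=(alive,v0) | N1.N0=(alive,v0) N1.N1=(dead,v2) N1.N2=(alive,v0)
Op 7: N2 marks N2=dead -> (dead,v1)
Op 8: N0 marks N0=dead -> (dead,v1)
Op 9: N0 marks N2=suspect -> (suspect,v1)
Op 10: gossip N0<->N1 -> N0.N0=(dead,v1) N0.N1=(dead,v2) N0.N2=(suspect,v1) | N1.N0=(dead,v1) N1.N1=(dead,v2) N1.N2=(suspect,v1)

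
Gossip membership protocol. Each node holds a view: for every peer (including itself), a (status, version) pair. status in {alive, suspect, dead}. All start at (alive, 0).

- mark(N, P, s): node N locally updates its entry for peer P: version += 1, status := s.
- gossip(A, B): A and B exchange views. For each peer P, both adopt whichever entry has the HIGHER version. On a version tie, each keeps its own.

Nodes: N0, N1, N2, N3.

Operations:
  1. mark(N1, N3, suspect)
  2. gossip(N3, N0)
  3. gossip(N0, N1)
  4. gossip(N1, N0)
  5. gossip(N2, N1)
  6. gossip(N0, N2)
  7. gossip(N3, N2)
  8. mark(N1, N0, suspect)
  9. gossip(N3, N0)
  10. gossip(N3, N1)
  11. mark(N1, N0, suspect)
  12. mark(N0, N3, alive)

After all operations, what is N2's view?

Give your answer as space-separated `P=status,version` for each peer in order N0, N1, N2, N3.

Op 1: N1 marks N3=suspect -> (suspect,v1)
Op 2: gossip N3<->N0 -> N3.N0=(alive,v0) N3.N1=(alive,v0) N3.N2=(alive,v0) N3.N3=(alive,v0) | N0.N0=(alive,v0) N0.N1=(alive,v0) N0.N2=(alive,v0) N0.N3=(alive,v0)
Op 3: gossip N0<->N1 -> N0.N0=(alive,v0) N0.N1=(alive,v0) N0.N2=(alive,v0) N0.N3=(suspect,v1) | N1.N0=(alive,v0) N1.N1=(alive,v0) N1.N2=(alive,v0) N1.N3=(suspect,v1)
Op 4: gossip N1<->N0 -> N1.N0=(alive,v0) N1.N1=(alive,v0) N1.N2=(alive,v0) N1.N3=(suspect,v1) | N0.N0=(alive,v0) N0.N1=(alive,v0) N0.N2=(alive,v0) N0.N3=(suspect,v1)
Op 5: gossip N2<->N1 -> N2.N0=(alive,v0) N2.N1=(alive,v0) N2.N2=(alive,v0) N2.N3=(suspect,v1) | N1.N0=(alive,v0) N1.N1=(alive,v0) N1.N2=(alive,v0) N1.N3=(suspect,v1)
Op 6: gossip N0<->N2 -> N0.N0=(alive,v0) N0.N1=(alive,v0) N0.N2=(alive,v0) N0.N3=(suspect,v1) | N2.N0=(alive,v0) N2.N1=(alive,v0) N2.N2=(alive,v0) N2.N3=(suspect,v1)
Op 7: gossip N3<->N2 -> N3.N0=(alive,v0) N3.N1=(alive,v0) N3.N2=(alive,v0) N3.N3=(suspect,v1) | N2.N0=(alive,v0) N2.N1=(alive,v0) N2.N2=(alive,v0) N2.N3=(suspect,v1)
Op 8: N1 marks N0=suspect -> (suspect,v1)
Op 9: gossip N3<->N0 -> N3.N0=(alive,v0) N3.N1=(alive,v0) N3.N2=(alive,v0) N3.N3=(suspect,v1) | N0.N0=(alive,v0) N0.N1=(alive,v0) N0.N2=(alive,v0) N0.N3=(suspect,v1)
Op 10: gossip N3<->N1 -> N3.N0=(suspect,v1) N3.N1=(alive,v0) N3.N2=(alive,v0) N3.N3=(suspect,v1) | N1.N0=(suspect,v1) N1.N1=(alive,v0) N1.N2=(alive,v0) N1.N3=(suspect,v1)
Op 11: N1 marks N0=suspect -> (suspect,v2)
Op 12: N0 marks N3=alive -> (alive,v2)

Answer: N0=alive,0 N1=alive,0 N2=alive,0 N3=suspect,1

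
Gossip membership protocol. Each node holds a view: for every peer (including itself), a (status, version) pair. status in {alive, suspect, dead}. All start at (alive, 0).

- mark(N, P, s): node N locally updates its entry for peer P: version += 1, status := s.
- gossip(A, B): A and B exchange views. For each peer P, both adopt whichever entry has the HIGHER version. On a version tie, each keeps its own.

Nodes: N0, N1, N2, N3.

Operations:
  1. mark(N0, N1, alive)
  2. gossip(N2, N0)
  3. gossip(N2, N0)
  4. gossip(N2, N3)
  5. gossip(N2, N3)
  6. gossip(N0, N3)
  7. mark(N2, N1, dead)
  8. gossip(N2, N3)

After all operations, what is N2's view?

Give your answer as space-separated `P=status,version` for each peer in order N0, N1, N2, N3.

Answer: N0=alive,0 N1=dead,2 N2=alive,0 N3=alive,0

Derivation:
Op 1: N0 marks N1=alive -> (alive,v1)
Op 2: gossip N2<->N0 -> N2.N0=(alive,v0) N2.N1=(alive,v1) N2.N2=(alive,v0) N2.N3=(alive,v0) | N0.N0=(alive,v0) N0.N1=(alive,v1) N0.N2=(alive,v0) N0.N3=(alive,v0)
Op 3: gossip N2<->N0 -> N2.N0=(alive,v0) N2.N1=(alive,v1) N2.N2=(alive,v0) N2.N3=(alive,v0) | N0.N0=(alive,v0) N0.N1=(alive,v1) N0.N2=(alive,v0) N0.N3=(alive,v0)
Op 4: gossip N2<->N3 -> N2.N0=(alive,v0) N2.N1=(alive,v1) N2.N2=(alive,v0) N2.N3=(alive,v0) | N3.N0=(alive,v0) N3.N1=(alive,v1) N3.N2=(alive,v0) N3.N3=(alive,v0)
Op 5: gossip N2<->N3 -> N2.N0=(alive,v0) N2.N1=(alive,v1) N2.N2=(alive,v0) N2.N3=(alive,v0) | N3.N0=(alive,v0) N3.N1=(alive,v1) N3.N2=(alive,v0) N3.N3=(alive,v0)
Op 6: gossip N0<->N3 -> N0.N0=(alive,v0) N0.N1=(alive,v1) N0.N2=(alive,v0) N0.N3=(alive,v0) | N3.N0=(alive,v0) N3.N1=(alive,v1) N3.N2=(alive,v0) N3.N3=(alive,v0)
Op 7: N2 marks N1=dead -> (dead,v2)
Op 8: gossip N2<->N3 -> N2.N0=(alive,v0) N2.N1=(dead,v2) N2.N2=(alive,v0) N2.N3=(alive,v0) | N3.N0=(alive,v0) N3.N1=(dead,v2) N3.N2=(alive,v0) N3.N3=(alive,v0)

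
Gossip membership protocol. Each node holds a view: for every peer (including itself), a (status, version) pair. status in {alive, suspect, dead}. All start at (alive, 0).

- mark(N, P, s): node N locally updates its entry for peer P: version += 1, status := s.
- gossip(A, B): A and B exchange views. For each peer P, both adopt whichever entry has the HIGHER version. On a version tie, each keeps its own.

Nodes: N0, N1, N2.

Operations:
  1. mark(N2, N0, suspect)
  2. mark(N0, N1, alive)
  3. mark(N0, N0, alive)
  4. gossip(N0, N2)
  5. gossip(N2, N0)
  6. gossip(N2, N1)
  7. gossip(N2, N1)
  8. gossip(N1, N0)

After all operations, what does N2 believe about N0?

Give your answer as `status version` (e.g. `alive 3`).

Op 1: N2 marks N0=suspect -> (suspect,v1)
Op 2: N0 marks N1=alive -> (alive,v1)
Op 3: N0 marks N0=alive -> (alive,v1)
Op 4: gossip N0<->N2 -> N0.N0=(alive,v1) N0.N1=(alive,v1) N0.N2=(alive,v0) | N2.N0=(suspect,v1) N2.N1=(alive,v1) N2.N2=(alive,v0)
Op 5: gossip N2<->N0 -> N2.N0=(suspect,v1) N2.N1=(alive,v1) N2.N2=(alive,v0) | N0.N0=(alive,v1) N0.N1=(alive,v1) N0.N2=(alive,v0)
Op 6: gossip N2<->N1 -> N2.N0=(suspect,v1) N2.N1=(alive,v1) N2.N2=(alive,v0) | N1.N0=(suspect,v1) N1.N1=(alive,v1) N1.N2=(alive,v0)
Op 7: gossip N2<->N1 -> N2.N0=(suspect,v1) N2.N1=(alive,v1) N2.N2=(alive,v0) | N1.N0=(suspect,v1) N1.N1=(alive,v1) N1.N2=(alive,v0)
Op 8: gossip N1<->N0 -> N1.N0=(suspect,v1) N1.N1=(alive,v1) N1.N2=(alive,v0) | N0.N0=(alive,v1) N0.N1=(alive,v1) N0.N2=(alive,v0)

Answer: suspect 1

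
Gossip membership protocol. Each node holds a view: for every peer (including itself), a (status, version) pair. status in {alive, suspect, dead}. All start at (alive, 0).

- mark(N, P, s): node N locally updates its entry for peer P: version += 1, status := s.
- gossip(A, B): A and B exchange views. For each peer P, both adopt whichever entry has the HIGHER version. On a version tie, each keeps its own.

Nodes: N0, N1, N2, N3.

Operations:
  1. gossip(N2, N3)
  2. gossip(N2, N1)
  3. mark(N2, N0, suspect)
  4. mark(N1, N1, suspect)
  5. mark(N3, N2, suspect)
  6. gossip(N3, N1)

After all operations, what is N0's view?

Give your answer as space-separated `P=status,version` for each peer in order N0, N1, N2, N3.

Op 1: gossip N2<->N3 -> N2.N0=(alive,v0) N2.N1=(alive,v0) N2.N2=(alive,v0) N2.N3=(alive,v0) | N3.N0=(alive,v0) N3.N1=(alive,v0) N3.N2=(alive,v0) N3.N3=(alive,v0)
Op 2: gossip N2<->N1 -> N2.N0=(alive,v0) N2.N1=(alive,v0) N2.N2=(alive,v0) N2.N3=(alive,v0) | N1.N0=(alive,v0) N1.N1=(alive,v0) N1.N2=(alive,v0) N1.N3=(alive,v0)
Op 3: N2 marks N0=suspect -> (suspect,v1)
Op 4: N1 marks N1=suspect -> (suspect,v1)
Op 5: N3 marks N2=suspect -> (suspect,v1)
Op 6: gossip N3<->N1 -> N3.N0=(alive,v0) N3.N1=(suspect,v1) N3.N2=(suspect,v1) N3.N3=(alive,v0) | N1.N0=(alive,v0) N1.N1=(suspect,v1) N1.N2=(suspect,v1) N1.N3=(alive,v0)

Answer: N0=alive,0 N1=alive,0 N2=alive,0 N3=alive,0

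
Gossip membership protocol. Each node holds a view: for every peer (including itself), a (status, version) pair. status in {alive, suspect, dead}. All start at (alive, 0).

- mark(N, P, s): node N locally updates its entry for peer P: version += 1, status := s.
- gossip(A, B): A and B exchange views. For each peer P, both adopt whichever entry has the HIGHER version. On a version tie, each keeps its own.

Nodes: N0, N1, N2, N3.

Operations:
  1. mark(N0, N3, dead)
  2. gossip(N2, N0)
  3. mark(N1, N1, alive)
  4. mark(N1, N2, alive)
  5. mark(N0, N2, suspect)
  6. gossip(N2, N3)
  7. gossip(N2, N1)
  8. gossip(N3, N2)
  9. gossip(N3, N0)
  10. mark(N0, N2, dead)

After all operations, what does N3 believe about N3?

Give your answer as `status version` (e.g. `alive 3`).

Answer: dead 1

Derivation:
Op 1: N0 marks N3=dead -> (dead,v1)
Op 2: gossip N2<->N0 -> N2.N0=(alive,v0) N2.N1=(alive,v0) N2.N2=(alive,v0) N2.N3=(dead,v1) | N0.N0=(alive,v0) N0.N1=(alive,v0) N0.N2=(alive,v0) N0.N3=(dead,v1)
Op 3: N1 marks N1=alive -> (alive,v1)
Op 4: N1 marks N2=alive -> (alive,v1)
Op 5: N0 marks N2=suspect -> (suspect,v1)
Op 6: gossip N2<->N3 -> N2.N0=(alive,v0) N2.N1=(alive,v0) N2.N2=(alive,v0) N2.N3=(dead,v1) | N3.N0=(alive,v0) N3.N1=(alive,v0) N3.N2=(alive,v0) N3.N3=(dead,v1)
Op 7: gossip N2<->N1 -> N2.N0=(alive,v0) N2.N1=(alive,v1) N2.N2=(alive,v1) N2.N3=(dead,v1) | N1.N0=(alive,v0) N1.N1=(alive,v1) N1.N2=(alive,v1) N1.N3=(dead,v1)
Op 8: gossip N3<->N2 -> N3.N0=(alive,v0) N3.N1=(alive,v1) N3.N2=(alive,v1) N3.N3=(dead,v1) | N2.N0=(alive,v0) N2.N1=(alive,v1) N2.N2=(alive,v1) N2.N3=(dead,v1)
Op 9: gossip N3<->N0 -> N3.N0=(alive,v0) N3.N1=(alive,v1) N3.N2=(alive,v1) N3.N3=(dead,v1) | N0.N0=(alive,v0) N0.N1=(alive,v1) N0.N2=(suspect,v1) N0.N3=(dead,v1)
Op 10: N0 marks N2=dead -> (dead,v2)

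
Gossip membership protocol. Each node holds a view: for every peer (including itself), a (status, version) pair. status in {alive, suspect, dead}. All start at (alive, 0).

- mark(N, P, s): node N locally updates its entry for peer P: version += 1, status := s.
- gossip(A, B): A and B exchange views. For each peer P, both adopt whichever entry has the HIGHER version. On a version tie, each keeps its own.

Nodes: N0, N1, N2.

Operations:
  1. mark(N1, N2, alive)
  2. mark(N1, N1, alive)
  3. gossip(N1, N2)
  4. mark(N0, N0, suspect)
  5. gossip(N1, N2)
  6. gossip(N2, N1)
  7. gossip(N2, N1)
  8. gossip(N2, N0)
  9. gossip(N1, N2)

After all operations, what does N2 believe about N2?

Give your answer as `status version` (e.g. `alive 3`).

Op 1: N1 marks N2=alive -> (alive,v1)
Op 2: N1 marks N1=alive -> (alive,v1)
Op 3: gossip N1<->N2 -> N1.N0=(alive,v0) N1.N1=(alive,v1) N1.N2=(alive,v1) | N2.N0=(alive,v0) N2.N1=(alive,v1) N2.N2=(alive,v1)
Op 4: N0 marks N0=suspect -> (suspect,v1)
Op 5: gossip N1<->N2 -> N1.N0=(alive,v0) N1.N1=(alive,v1) N1.N2=(alive,v1) | N2.N0=(alive,v0) N2.N1=(alive,v1) N2.N2=(alive,v1)
Op 6: gossip N2<->N1 -> N2.N0=(alive,v0) N2.N1=(alive,v1) N2.N2=(alive,v1) | N1.N0=(alive,v0) N1.N1=(alive,v1) N1.N2=(alive,v1)
Op 7: gossip N2<->N1 -> N2.N0=(alive,v0) N2.N1=(alive,v1) N2.N2=(alive,v1) | N1.N0=(alive,v0) N1.N1=(alive,v1) N1.N2=(alive,v1)
Op 8: gossip N2<->N0 -> N2.N0=(suspect,v1) N2.N1=(alive,v1) N2.N2=(alive,v1) | N0.N0=(suspect,v1) N0.N1=(alive,v1) N0.N2=(alive,v1)
Op 9: gossip N1<->N2 -> N1.N0=(suspect,v1) N1.N1=(alive,v1) N1.N2=(alive,v1) | N2.N0=(suspect,v1) N2.N1=(alive,v1) N2.N2=(alive,v1)

Answer: alive 1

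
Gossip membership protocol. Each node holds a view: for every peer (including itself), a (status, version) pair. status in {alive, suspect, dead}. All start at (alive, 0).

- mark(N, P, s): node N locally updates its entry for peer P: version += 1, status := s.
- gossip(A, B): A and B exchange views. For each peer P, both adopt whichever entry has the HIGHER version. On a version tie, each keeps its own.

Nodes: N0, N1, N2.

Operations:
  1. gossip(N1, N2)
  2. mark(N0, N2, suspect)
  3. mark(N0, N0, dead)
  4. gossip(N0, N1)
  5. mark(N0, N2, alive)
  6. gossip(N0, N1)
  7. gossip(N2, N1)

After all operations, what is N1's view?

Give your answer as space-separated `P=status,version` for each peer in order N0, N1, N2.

Op 1: gossip N1<->N2 -> N1.N0=(alive,v0) N1.N1=(alive,v0) N1.N2=(alive,v0) | N2.N0=(alive,v0) N2.N1=(alive,v0) N2.N2=(alive,v0)
Op 2: N0 marks N2=suspect -> (suspect,v1)
Op 3: N0 marks N0=dead -> (dead,v1)
Op 4: gossip N0<->N1 -> N0.N0=(dead,v1) N0.N1=(alive,v0) N0.N2=(suspect,v1) | N1.N0=(dead,v1) N1.N1=(alive,v0) N1.N2=(suspect,v1)
Op 5: N0 marks N2=alive -> (alive,v2)
Op 6: gossip N0<->N1 -> N0.N0=(dead,v1) N0.N1=(alive,v0) N0.N2=(alive,v2) | N1.N0=(dead,v1) N1.N1=(alive,v0) N1.N2=(alive,v2)
Op 7: gossip N2<->N1 -> N2.N0=(dead,v1) N2.N1=(alive,v0) N2.N2=(alive,v2) | N1.N0=(dead,v1) N1.N1=(alive,v0) N1.N2=(alive,v2)

Answer: N0=dead,1 N1=alive,0 N2=alive,2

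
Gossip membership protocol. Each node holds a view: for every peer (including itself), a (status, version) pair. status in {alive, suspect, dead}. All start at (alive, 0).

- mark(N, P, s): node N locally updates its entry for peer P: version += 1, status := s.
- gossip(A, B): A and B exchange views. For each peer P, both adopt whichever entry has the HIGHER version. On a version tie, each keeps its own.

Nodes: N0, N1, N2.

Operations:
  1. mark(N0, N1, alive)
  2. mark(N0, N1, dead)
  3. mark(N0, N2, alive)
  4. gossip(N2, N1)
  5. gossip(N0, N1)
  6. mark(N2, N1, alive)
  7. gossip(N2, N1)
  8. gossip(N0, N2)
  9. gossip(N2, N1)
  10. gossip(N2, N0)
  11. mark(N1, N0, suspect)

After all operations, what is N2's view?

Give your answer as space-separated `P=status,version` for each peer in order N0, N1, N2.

Op 1: N0 marks N1=alive -> (alive,v1)
Op 2: N0 marks N1=dead -> (dead,v2)
Op 3: N0 marks N2=alive -> (alive,v1)
Op 4: gossip N2<->N1 -> N2.N0=(alive,v0) N2.N1=(alive,v0) N2.N2=(alive,v0) | N1.N0=(alive,v0) N1.N1=(alive,v0) N1.N2=(alive,v0)
Op 5: gossip N0<->N1 -> N0.N0=(alive,v0) N0.N1=(dead,v2) N0.N2=(alive,v1) | N1.N0=(alive,v0) N1.N1=(dead,v2) N1.N2=(alive,v1)
Op 6: N2 marks N1=alive -> (alive,v1)
Op 7: gossip N2<->N1 -> N2.N0=(alive,v0) N2.N1=(dead,v2) N2.N2=(alive,v1) | N1.N0=(alive,v0) N1.N1=(dead,v2) N1.N2=(alive,v1)
Op 8: gossip N0<->N2 -> N0.N0=(alive,v0) N0.N1=(dead,v2) N0.N2=(alive,v1) | N2.N0=(alive,v0) N2.N1=(dead,v2) N2.N2=(alive,v1)
Op 9: gossip N2<->N1 -> N2.N0=(alive,v0) N2.N1=(dead,v2) N2.N2=(alive,v1) | N1.N0=(alive,v0) N1.N1=(dead,v2) N1.N2=(alive,v1)
Op 10: gossip N2<->N0 -> N2.N0=(alive,v0) N2.N1=(dead,v2) N2.N2=(alive,v1) | N0.N0=(alive,v0) N0.N1=(dead,v2) N0.N2=(alive,v1)
Op 11: N1 marks N0=suspect -> (suspect,v1)

Answer: N0=alive,0 N1=dead,2 N2=alive,1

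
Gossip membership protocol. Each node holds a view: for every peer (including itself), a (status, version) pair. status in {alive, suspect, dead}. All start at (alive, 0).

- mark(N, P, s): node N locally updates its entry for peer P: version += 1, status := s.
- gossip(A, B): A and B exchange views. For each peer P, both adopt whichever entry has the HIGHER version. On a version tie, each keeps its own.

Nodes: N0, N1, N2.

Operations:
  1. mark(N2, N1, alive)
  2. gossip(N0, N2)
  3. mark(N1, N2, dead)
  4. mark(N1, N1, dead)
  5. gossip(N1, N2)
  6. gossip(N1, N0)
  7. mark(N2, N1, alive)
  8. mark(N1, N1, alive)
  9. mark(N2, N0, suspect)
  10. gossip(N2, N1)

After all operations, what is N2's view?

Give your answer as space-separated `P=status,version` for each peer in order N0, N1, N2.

Op 1: N2 marks N1=alive -> (alive,v1)
Op 2: gossip N0<->N2 -> N0.N0=(alive,v0) N0.N1=(alive,v1) N0.N2=(alive,v0) | N2.N0=(alive,v0) N2.N1=(alive,v1) N2.N2=(alive,v0)
Op 3: N1 marks N2=dead -> (dead,v1)
Op 4: N1 marks N1=dead -> (dead,v1)
Op 5: gossip N1<->N2 -> N1.N0=(alive,v0) N1.N1=(dead,v1) N1.N2=(dead,v1) | N2.N0=(alive,v0) N2.N1=(alive,v1) N2.N2=(dead,v1)
Op 6: gossip N1<->N0 -> N1.N0=(alive,v0) N1.N1=(dead,v1) N1.N2=(dead,v1) | N0.N0=(alive,v0) N0.N1=(alive,v1) N0.N2=(dead,v1)
Op 7: N2 marks N1=alive -> (alive,v2)
Op 8: N1 marks N1=alive -> (alive,v2)
Op 9: N2 marks N0=suspect -> (suspect,v1)
Op 10: gossip N2<->N1 -> N2.N0=(suspect,v1) N2.N1=(alive,v2) N2.N2=(dead,v1) | N1.N0=(suspect,v1) N1.N1=(alive,v2) N1.N2=(dead,v1)

Answer: N0=suspect,1 N1=alive,2 N2=dead,1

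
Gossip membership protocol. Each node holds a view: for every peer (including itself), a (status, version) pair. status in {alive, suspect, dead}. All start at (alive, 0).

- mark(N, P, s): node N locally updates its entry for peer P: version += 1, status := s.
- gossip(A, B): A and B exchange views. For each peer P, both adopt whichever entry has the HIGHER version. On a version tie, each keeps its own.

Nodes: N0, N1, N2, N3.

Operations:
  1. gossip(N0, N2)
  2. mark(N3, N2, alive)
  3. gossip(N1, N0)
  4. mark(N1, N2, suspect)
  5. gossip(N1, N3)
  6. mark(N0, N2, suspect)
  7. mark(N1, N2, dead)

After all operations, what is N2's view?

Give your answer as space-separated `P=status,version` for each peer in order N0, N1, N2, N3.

Op 1: gossip N0<->N2 -> N0.N0=(alive,v0) N0.N1=(alive,v0) N0.N2=(alive,v0) N0.N3=(alive,v0) | N2.N0=(alive,v0) N2.N1=(alive,v0) N2.N2=(alive,v0) N2.N3=(alive,v0)
Op 2: N3 marks N2=alive -> (alive,v1)
Op 3: gossip N1<->N0 -> N1.N0=(alive,v0) N1.N1=(alive,v0) N1.N2=(alive,v0) N1.N3=(alive,v0) | N0.N0=(alive,v0) N0.N1=(alive,v0) N0.N2=(alive,v0) N0.N3=(alive,v0)
Op 4: N1 marks N2=suspect -> (suspect,v1)
Op 5: gossip N1<->N3 -> N1.N0=(alive,v0) N1.N1=(alive,v0) N1.N2=(suspect,v1) N1.N3=(alive,v0) | N3.N0=(alive,v0) N3.N1=(alive,v0) N3.N2=(alive,v1) N3.N3=(alive,v0)
Op 6: N0 marks N2=suspect -> (suspect,v1)
Op 7: N1 marks N2=dead -> (dead,v2)

Answer: N0=alive,0 N1=alive,0 N2=alive,0 N3=alive,0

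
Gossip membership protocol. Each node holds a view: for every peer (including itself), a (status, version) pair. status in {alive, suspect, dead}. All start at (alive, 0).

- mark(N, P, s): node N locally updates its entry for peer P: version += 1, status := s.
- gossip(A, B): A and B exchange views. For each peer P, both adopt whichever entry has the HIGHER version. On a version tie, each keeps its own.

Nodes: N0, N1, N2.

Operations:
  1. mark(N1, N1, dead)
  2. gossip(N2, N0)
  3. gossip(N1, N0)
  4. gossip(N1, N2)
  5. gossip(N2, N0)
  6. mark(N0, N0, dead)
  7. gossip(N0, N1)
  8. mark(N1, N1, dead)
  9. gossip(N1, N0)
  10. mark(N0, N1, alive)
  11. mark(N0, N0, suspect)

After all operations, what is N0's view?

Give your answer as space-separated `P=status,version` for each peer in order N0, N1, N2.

Answer: N0=suspect,2 N1=alive,3 N2=alive,0

Derivation:
Op 1: N1 marks N1=dead -> (dead,v1)
Op 2: gossip N2<->N0 -> N2.N0=(alive,v0) N2.N1=(alive,v0) N2.N2=(alive,v0) | N0.N0=(alive,v0) N0.N1=(alive,v0) N0.N2=(alive,v0)
Op 3: gossip N1<->N0 -> N1.N0=(alive,v0) N1.N1=(dead,v1) N1.N2=(alive,v0) | N0.N0=(alive,v0) N0.N1=(dead,v1) N0.N2=(alive,v0)
Op 4: gossip N1<->N2 -> N1.N0=(alive,v0) N1.N1=(dead,v1) N1.N2=(alive,v0) | N2.N0=(alive,v0) N2.N1=(dead,v1) N2.N2=(alive,v0)
Op 5: gossip N2<->N0 -> N2.N0=(alive,v0) N2.N1=(dead,v1) N2.N2=(alive,v0) | N0.N0=(alive,v0) N0.N1=(dead,v1) N0.N2=(alive,v0)
Op 6: N0 marks N0=dead -> (dead,v1)
Op 7: gossip N0<->N1 -> N0.N0=(dead,v1) N0.N1=(dead,v1) N0.N2=(alive,v0) | N1.N0=(dead,v1) N1.N1=(dead,v1) N1.N2=(alive,v0)
Op 8: N1 marks N1=dead -> (dead,v2)
Op 9: gossip N1<->N0 -> N1.N0=(dead,v1) N1.N1=(dead,v2) N1.N2=(alive,v0) | N0.N0=(dead,v1) N0.N1=(dead,v2) N0.N2=(alive,v0)
Op 10: N0 marks N1=alive -> (alive,v3)
Op 11: N0 marks N0=suspect -> (suspect,v2)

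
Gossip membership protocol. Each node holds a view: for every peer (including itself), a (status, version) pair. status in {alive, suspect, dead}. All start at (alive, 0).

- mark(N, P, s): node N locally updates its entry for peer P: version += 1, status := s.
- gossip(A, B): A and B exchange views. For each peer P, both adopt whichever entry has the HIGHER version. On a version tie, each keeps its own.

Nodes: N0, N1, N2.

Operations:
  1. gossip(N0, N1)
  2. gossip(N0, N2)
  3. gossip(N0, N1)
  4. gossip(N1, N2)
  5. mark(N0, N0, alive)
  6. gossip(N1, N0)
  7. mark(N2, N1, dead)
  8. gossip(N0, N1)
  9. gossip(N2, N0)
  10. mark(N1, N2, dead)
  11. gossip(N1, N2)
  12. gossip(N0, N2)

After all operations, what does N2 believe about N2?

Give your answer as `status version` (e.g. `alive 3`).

Answer: dead 1

Derivation:
Op 1: gossip N0<->N1 -> N0.N0=(alive,v0) N0.N1=(alive,v0) N0.N2=(alive,v0) | N1.N0=(alive,v0) N1.N1=(alive,v0) N1.N2=(alive,v0)
Op 2: gossip N0<->N2 -> N0.N0=(alive,v0) N0.N1=(alive,v0) N0.N2=(alive,v0) | N2.N0=(alive,v0) N2.N1=(alive,v0) N2.N2=(alive,v0)
Op 3: gossip N0<->N1 -> N0.N0=(alive,v0) N0.N1=(alive,v0) N0.N2=(alive,v0) | N1.N0=(alive,v0) N1.N1=(alive,v0) N1.N2=(alive,v0)
Op 4: gossip N1<->N2 -> N1.N0=(alive,v0) N1.N1=(alive,v0) N1.N2=(alive,v0) | N2.N0=(alive,v0) N2.N1=(alive,v0) N2.N2=(alive,v0)
Op 5: N0 marks N0=alive -> (alive,v1)
Op 6: gossip N1<->N0 -> N1.N0=(alive,v1) N1.N1=(alive,v0) N1.N2=(alive,v0) | N0.N0=(alive,v1) N0.N1=(alive,v0) N0.N2=(alive,v0)
Op 7: N2 marks N1=dead -> (dead,v1)
Op 8: gossip N0<->N1 -> N0.N0=(alive,v1) N0.N1=(alive,v0) N0.N2=(alive,v0) | N1.N0=(alive,v1) N1.N1=(alive,v0) N1.N2=(alive,v0)
Op 9: gossip N2<->N0 -> N2.N0=(alive,v1) N2.N1=(dead,v1) N2.N2=(alive,v0) | N0.N0=(alive,v1) N0.N1=(dead,v1) N0.N2=(alive,v0)
Op 10: N1 marks N2=dead -> (dead,v1)
Op 11: gossip N1<->N2 -> N1.N0=(alive,v1) N1.N1=(dead,v1) N1.N2=(dead,v1) | N2.N0=(alive,v1) N2.N1=(dead,v1) N2.N2=(dead,v1)
Op 12: gossip N0<->N2 -> N0.N0=(alive,v1) N0.N1=(dead,v1) N0.N2=(dead,v1) | N2.N0=(alive,v1) N2.N1=(dead,v1) N2.N2=(dead,v1)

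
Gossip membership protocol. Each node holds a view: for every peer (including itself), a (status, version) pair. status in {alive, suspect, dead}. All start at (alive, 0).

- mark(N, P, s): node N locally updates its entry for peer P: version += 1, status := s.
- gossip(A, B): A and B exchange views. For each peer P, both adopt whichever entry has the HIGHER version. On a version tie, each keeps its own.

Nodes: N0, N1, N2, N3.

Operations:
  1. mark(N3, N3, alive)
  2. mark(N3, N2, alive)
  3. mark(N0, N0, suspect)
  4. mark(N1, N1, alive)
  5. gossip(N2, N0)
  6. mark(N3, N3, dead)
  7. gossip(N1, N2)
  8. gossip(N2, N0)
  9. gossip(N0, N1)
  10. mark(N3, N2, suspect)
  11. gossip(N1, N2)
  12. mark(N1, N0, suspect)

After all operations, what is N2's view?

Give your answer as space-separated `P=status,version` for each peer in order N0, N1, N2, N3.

Answer: N0=suspect,1 N1=alive,1 N2=alive,0 N3=alive,0

Derivation:
Op 1: N3 marks N3=alive -> (alive,v1)
Op 2: N3 marks N2=alive -> (alive,v1)
Op 3: N0 marks N0=suspect -> (suspect,v1)
Op 4: N1 marks N1=alive -> (alive,v1)
Op 5: gossip N2<->N0 -> N2.N0=(suspect,v1) N2.N1=(alive,v0) N2.N2=(alive,v0) N2.N3=(alive,v0) | N0.N0=(suspect,v1) N0.N1=(alive,v0) N0.N2=(alive,v0) N0.N3=(alive,v0)
Op 6: N3 marks N3=dead -> (dead,v2)
Op 7: gossip N1<->N2 -> N1.N0=(suspect,v1) N1.N1=(alive,v1) N1.N2=(alive,v0) N1.N3=(alive,v0) | N2.N0=(suspect,v1) N2.N1=(alive,v1) N2.N2=(alive,v0) N2.N3=(alive,v0)
Op 8: gossip N2<->N0 -> N2.N0=(suspect,v1) N2.N1=(alive,v1) N2.N2=(alive,v0) N2.N3=(alive,v0) | N0.N0=(suspect,v1) N0.N1=(alive,v1) N0.N2=(alive,v0) N0.N3=(alive,v0)
Op 9: gossip N0<->N1 -> N0.N0=(suspect,v1) N0.N1=(alive,v1) N0.N2=(alive,v0) N0.N3=(alive,v0) | N1.N0=(suspect,v1) N1.N1=(alive,v1) N1.N2=(alive,v0) N1.N3=(alive,v0)
Op 10: N3 marks N2=suspect -> (suspect,v2)
Op 11: gossip N1<->N2 -> N1.N0=(suspect,v1) N1.N1=(alive,v1) N1.N2=(alive,v0) N1.N3=(alive,v0) | N2.N0=(suspect,v1) N2.N1=(alive,v1) N2.N2=(alive,v0) N2.N3=(alive,v0)
Op 12: N1 marks N0=suspect -> (suspect,v2)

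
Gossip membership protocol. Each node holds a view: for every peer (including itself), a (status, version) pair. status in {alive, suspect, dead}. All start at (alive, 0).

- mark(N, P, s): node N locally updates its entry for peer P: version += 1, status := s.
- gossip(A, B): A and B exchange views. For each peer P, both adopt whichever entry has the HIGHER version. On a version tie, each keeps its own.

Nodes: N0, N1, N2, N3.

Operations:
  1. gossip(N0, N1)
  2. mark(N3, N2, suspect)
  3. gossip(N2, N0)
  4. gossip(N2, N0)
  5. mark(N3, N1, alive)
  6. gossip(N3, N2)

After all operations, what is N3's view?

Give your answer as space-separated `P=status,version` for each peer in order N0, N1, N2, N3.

Op 1: gossip N0<->N1 -> N0.N0=(alive,v0) N0.N1=(alive,v0) N0.N2=(alive,v0) N0.N3=(alive,v0) | N1.N0=(alive,v0) N1.N1=(alive,v0) N1.N2=(alive,v0) N1.N3=(alive,v0)
Op 2: N3 marks N2=suspect -> (suspect,v1)
Op 3: gossip N2<->N0 -> N2.N0=(alive,v0) N2.N1=(alive,v0) N2.N2=(alive,v0) N2.N3=(alive,v0) | N0.N0=(alive,v0) N0.N1=(alive,v0) N0.N2=(alive,v0) N0.N3=(alive,v0)
Op 4: gossip N2<->N0 -> N2.N0=(alive,v0) N2.N1=(alive,v0) N2.N2=(alive,v0) N2.N3=(alive,v0) | N0.N0=(alive,v0) N0.N1=(alive,v0) N0.N2=(alive,v0) N0.N3=(alive,v0)
Op 5: N3 marks N1=alive -> (alive,v1)
Op 6: gossip N3<->N2 -> N3.N0=(alive,v0) N3.N1=(alive,v1) N3.N2=(suspect,v1) N3.N3=(alive,v0) | N2.N0=(alive,v0) N2.N1=(alive,v1) N2.N2=(suspect,v1) N2.N3=(alive,v0)

Answer: N0=alive,0 N1=alive,1 N2=suspect,1 N3=alive,0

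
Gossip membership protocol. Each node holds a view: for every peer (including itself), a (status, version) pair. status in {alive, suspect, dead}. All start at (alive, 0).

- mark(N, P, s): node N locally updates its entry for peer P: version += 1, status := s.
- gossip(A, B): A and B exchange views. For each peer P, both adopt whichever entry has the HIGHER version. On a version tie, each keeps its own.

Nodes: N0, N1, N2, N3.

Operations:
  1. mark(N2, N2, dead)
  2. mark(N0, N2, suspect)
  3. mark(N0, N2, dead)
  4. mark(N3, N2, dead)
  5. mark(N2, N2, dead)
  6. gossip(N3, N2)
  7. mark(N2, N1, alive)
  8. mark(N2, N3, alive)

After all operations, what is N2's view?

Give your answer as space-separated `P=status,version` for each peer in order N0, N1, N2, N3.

Op 1: N2 marks N2=dead -> (dead,v1)
Op 2: N0 marks N2=suspect -> (suspect,v1)
Op 3: N0 marks N2=dead -> (dead,v2)
Op 4: N3 marks N2=dead -> (dead,v1)
Op 5: N2 marks N2=dead -> (dead,v2)
Op 6: gossip N3<->N2 -> N3.N0=(alive,v0) N3.N1=(alive,v0) N3.N2=(dead,v2) N3.N3=(alive,v0) | N2.N0=(alive,v0) N2.N1=(alive,v0) N2.N2=(dead,v2) N2.N3=(alive,v0)
Op 7: N2 marks N1=alive -> (alive,v1)
Op 8: N2 marks N3=alive -> (alive,v1)

Answer: N0=alive,0 N1=alive,1 N2=dead,2 N3=alive,1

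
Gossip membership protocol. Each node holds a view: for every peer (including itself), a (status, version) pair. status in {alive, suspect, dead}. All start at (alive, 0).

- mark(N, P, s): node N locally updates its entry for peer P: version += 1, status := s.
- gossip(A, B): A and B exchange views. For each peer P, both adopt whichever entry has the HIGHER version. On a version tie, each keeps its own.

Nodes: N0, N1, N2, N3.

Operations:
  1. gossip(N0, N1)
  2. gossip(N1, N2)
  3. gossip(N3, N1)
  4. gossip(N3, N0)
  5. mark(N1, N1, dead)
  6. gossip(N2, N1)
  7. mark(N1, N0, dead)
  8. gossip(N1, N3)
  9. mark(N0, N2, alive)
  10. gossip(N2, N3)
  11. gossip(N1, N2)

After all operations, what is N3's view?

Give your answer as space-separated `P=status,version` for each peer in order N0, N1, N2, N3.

Answer: N0=dead,1 N1=dead,1 N2=alive,0 N3=alive,0

Derivation:
Op 1: gossip N0<->N1 -> N0.N0=(alive,v0) N0.N1=(alive,v0) N0.N2=(alive,v0) N0.N3=(alive,v0) | N1.N0=(alive,v0) N1.N1=(alive,v0) N1.N2=(alive,v0) N1.N3=(alive,v0)
Op 2: gossip N1<->N2 -> N1.N0=(alive,v0) N1.N1=(alive,v0) N1.N2=(alive,v0) N1.N3=(alive,v0) | N2.N0=(alive,v0) N2.N1=(alive,v0) N2.N2=(alive,v0) N2.N3=(alive,v0)
Op 3: gossip N3<->N1 -> N3.N0=(alive,v0) N3.N1=(alive,v0) N3.N2=(alive,v0) N3.N3=(alive,v0) | N1.N0=(alive,v0) N1.N1=(alive,v0) N1.N2=(alive,v0) N1.N3=(alive,v0)
Op 4: gossip N3<->N0 -> N3.N0=(alive,v0) N3.N1=(alive,v0) N3.N2=(alive,v0) N3.N3=(alive,v0) | N0.N0=(alive,v0) N0.N1=(alive,v0) N0.N2=(alive,v0) N0.N3=(alive,v0)
Op 5: N1 marks N1=dead -> (dead,v1)
Op 6: gossip N2<->N1 -> N2.N0=(alive,v0) N2.N1=(dead,v1) N2.N2=(alive,v0) N2.N3=(alive,v0) | N1.N0=(alive,v0) N1.N1=(dead,v1) N1.N2=(alive,v0) N1.N3=(alive,v0)
Op 7: N1 marks N0=dead -> (dead,v1)
Op 8: gossip N1<->N3 -> N1.N0=(dead,v1) N1.N1=(dead,v1) N1.N2=(alive,v0) N1.N3=(alive,v0) | N3.N0=(dead,v1) N3.N1=(dead,v1) N3.N2=(alive,v0) N3.N3=(alive,v0)
Op 9: N0 marks N2=alive -> (alive,v1)
Op 10: gossip N2<->N3 -> N2.N0=(dead,v1) N2.N1=(dead,v1) N2.N2=(alive,v0) N2.N3=(alive,v0) | N3.N0=(dead,v1) N3.N1=(dead,v1) N3.N2=(alive,v0) N3.N3=(alive,v0)
Op 11: gossip N1<->N2 -> N1.N0=(dead,v1) N1.N1=(dead,v1) N1.N2=(alive,v0) N1.N3=(alive,v0) | N2.N0=(dead,v1) N2.N1=(dead,v1) N2.N2=(alive,v0) N2.N3=(alive,v0)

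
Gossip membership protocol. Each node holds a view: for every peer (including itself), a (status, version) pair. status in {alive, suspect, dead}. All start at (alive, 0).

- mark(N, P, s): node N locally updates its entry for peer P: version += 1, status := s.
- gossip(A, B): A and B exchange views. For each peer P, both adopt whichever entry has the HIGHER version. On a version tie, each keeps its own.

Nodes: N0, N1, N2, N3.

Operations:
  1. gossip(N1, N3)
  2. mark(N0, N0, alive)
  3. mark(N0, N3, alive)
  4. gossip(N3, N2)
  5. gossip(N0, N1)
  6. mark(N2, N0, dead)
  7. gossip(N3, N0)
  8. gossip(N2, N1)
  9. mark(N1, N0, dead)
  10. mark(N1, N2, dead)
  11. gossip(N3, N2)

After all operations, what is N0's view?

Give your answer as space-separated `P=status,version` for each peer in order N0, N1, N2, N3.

Answer: N0=alive,1 N1=alive,0 N2=alive,0 N3=alive,1

Derivation:
Op 1: gossip N1<->N3 -> N1.N0=(alive,v0) N1.N1=(alive,v0) N1.N2=(alive,v0) N1.N3=(alive,v0) | N3.N0=(alive,v0) N3.N1=(alive,v0) N3.N2=(alive,v0) N3.N3=(alive,v0)
Op 2: N0 marks N0=alive -> (alive,v1)
Op 3: N0 marks N3=alive -> (alive,v1)
Op 4: gossip N3<->N2 -> N3.N0=(alive,v0) N3.N1=(alive,v0) N3.N2=(alive,v0) N3.N3=(alive,v0) | N2.N0=(alive,v0) N2.N1=(alive,v0) N2.N2=(alive,v0) N2.N3=(alive,v0)
Op 5: gossip N0<->N1 -> N0.N0=(alive,v1) N0.N1=(alive,v0) N0.N2=(alive,v0) N0.N3=(alive,v1) | N1.N0=(alive,v1) N1.N1=(alive,v0) N1.N2=(alive,v0) N1.N3=(alive,v1)
Op 6: N2 marks N0=dead -> (dead,v1)
Op 7: gossip N3<->N0 -> N3.N0=(alive,v1) N3.N1=(alive,v0) N3.N2=(alive,v0) N3.N3=(alive,v1) | N0.N0=(alive,v1) N0.N1=(alive,v0) N0.N2=(alive,v0) N0.N3=(alive,v1)
Op 8: gossip N2<->N1 -> N2.N0=(dead,v1) N2.N1=(alive,v0) N2.N2=(alive,v0) N2.N3=(alive,v1) | N1.N0=(alive,v1) N1.N1=(alive,v0) N1.N2=(alive,v0) N1.N3=(alive,v1)
Op 9: N1 marks N0=dead -> (dead,v2)
Op 10: N1 marks N2=dead -> (dead,v1)
Op 11: gossip N3<->N2 -> N3.N0=(alive,v1) N3.N1=(alive,v0) N3.N2=(alive,v0) N3.N3=(alive,v1) | N2.N0=(dead,v1) N2.N1=(alive,v0) N2.N2=(alive,v0) N2.N3=(alive,v1)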